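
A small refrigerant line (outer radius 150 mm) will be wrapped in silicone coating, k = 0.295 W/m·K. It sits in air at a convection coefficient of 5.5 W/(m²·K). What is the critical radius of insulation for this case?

For a cylinder r_cr = k/h = 0.295/5.5
r_cr = 53.6 mm; since the bare radius (150 mm) is above r_cr, any added insulation will reduce heat loss.

r_cr ≈ 53.6 mm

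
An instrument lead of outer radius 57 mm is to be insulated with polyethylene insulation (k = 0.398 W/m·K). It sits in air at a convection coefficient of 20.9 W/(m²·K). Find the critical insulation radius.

For a cylinder r_cr = k/h = 0.398/20.9
r_cr = 19 mm; since the bare radius (57 mm) is above r_cr, any added insulation will reduce heat loss.

r_cr ≈ 19 mm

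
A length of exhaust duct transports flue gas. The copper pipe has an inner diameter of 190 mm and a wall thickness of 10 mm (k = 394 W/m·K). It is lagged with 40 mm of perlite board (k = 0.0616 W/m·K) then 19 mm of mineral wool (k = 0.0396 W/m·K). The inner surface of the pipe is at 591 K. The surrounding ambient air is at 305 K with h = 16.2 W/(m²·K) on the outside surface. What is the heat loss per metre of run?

q′ ≈ 206 W/m

Per-layer cylindrical resistances, series-summed:
R_copper pipe wall = ln(105/95)/(2π×394×1) = 4.043×10^-5 K/W
R_perlite board = ln(145/105)/(2π×0.0616×1) = 0.8339 K/W
R_mineral wool = ln(164/145)/(2π×0.0396×1) = 0.4949 K/W
R_outer film = 1/(h_o·2πr_oL) = 1/(16.2×2π×0.164×1) = 0.0599 K/W
R_total = 1.389 K/W
Q = ΔT/R_total = 286/1.389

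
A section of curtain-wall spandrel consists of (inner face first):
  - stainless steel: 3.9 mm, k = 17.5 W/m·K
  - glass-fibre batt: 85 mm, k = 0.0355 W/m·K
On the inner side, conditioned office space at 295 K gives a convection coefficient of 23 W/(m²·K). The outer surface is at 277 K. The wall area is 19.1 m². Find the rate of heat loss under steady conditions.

Thermal resistances in series:
R_inner film = 1/(h_i·A) = 1/(23×19.1) = 0.002276 K/W
R_stainless steel = L/(kA) = 0.0039/(17.5×19.1) = 1.167×10^-5 K/W
R_glass-fibre batt = L/(kA) = 0.085/(0.0355×19.1) = 0.1254 K/W
R_total = 0.1276 K/W
Q = ΔT / R_total = 18 / 0.1276

Q ≈ 141 W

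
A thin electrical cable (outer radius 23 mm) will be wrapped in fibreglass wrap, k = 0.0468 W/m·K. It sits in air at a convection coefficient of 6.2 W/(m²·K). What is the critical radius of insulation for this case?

r_cr ≈ 7.55 mm

For a cylinder r_cr = k/h = 0.0468/6.2
r_cr = 7.55 mm; since the bare radius (23 mm) is above r_cr, any added insulation will reduce heat loss.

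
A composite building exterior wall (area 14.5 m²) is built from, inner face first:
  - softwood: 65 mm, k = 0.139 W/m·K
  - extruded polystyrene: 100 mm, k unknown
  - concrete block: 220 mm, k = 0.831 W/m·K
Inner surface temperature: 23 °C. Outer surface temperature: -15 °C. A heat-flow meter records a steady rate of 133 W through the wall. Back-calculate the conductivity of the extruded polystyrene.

k ≈ 0.0293 W/(m·K)

Model the wall as resistances in series:
R_softwood = L/(kA) = 0.065/(0.139×14.5) = 0.03225 K/W
R_concrete block = L/(kA) = 0.22/(0.831×14.5) = 0.01826 K/W
Sum of known resistances R_other = 0.05051 K/W
Total R = ΔT/Q = 38/133 = 0.2857 K/W
R_extruded polystyrene = R_total − R_other = 0.2352 K/W
k = L/(R·A) = 0.1/(0.2352×14.5)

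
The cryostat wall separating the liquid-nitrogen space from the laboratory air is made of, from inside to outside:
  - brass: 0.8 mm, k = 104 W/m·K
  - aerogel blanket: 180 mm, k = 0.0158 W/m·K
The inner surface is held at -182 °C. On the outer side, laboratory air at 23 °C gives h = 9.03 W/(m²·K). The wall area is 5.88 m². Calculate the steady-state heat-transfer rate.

Q ≈ 105 W

Using the resistance-network approach (series):
R_brass = L/(kA) = 0.0008/(104×5.88) = 1.308×10^-6 K/W
R_aerogel blanket = L/(kA) = 0.18/(0.0158×5.88) = 1.937 K/W
R_outer film = 1/(h_o·A) = 1/(9.03×5.88) = 0.01883 K/W
R_total = 1.956 K/W
Q = ΔT / R_total = 205 / 1.956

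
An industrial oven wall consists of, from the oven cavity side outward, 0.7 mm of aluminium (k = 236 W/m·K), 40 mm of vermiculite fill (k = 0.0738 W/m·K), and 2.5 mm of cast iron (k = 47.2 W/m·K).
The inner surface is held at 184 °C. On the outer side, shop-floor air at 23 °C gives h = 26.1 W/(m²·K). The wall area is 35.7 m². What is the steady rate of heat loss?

Q ≈ 9900 W

Using the resistance-network approach (series):
R_aluminium = L/(kA) = 0.0007/(236×35.7) = 8.308×10^-8 K/W
R_vermiculite fill = L/(kA) = 0.04/(0.0738×35.7) = 0.01518 K/W
R_cast iron = L/(kA) = 0.0025/(47.2×35.7) = 1.484×10^-6 K/W
R_outer film = 1/(h_o·A) = 1/(26.1×35.7) = 0.001073 K/W
R_total = 0.01626 K/W
Q = ΔT / R_total = 161 / 0.01626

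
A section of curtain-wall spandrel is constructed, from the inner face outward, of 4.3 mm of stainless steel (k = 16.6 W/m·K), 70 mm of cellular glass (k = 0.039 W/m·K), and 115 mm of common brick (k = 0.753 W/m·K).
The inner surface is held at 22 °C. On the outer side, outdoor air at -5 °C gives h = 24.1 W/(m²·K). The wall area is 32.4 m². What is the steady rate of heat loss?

Model the wall as resistances in series:
R_stainless steel = L/(kA) = 0.0043/(16.6×32.4) = 7.995×10^-6 K/W
R_cellular glass = L/(kA) = 0.07/(0.039×32.4) = 0.0554 K/W
R_common brick = L/(kA) = 0.115/(0.753×32.4) = 0.004714 K/W
R_outer film = 1/(h_o·A) = 1/(24.1×32.4) = 0.001281 K/W
R_total = 0.0614 K/W
Q = ΔT / R_total = 27 / 0.0614

Q ≈ 440 W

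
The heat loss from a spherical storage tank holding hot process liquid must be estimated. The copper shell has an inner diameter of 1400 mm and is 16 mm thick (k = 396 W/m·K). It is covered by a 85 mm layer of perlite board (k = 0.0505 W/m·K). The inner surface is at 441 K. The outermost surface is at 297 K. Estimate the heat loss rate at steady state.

Radial (spherical) resistances in series:
R_copper shell = (1/0.7 − 1/0.716)/(4π×396) = 6.415×10^-6 K/W
R_perlite board = (1/0.716 − 1/0.801)/(4π×0.0505) = 0.2335 K/W
R_total = 0.2336 K/W
Q = ΔT/R_total = 144/0.2336

Q ≈ 617 W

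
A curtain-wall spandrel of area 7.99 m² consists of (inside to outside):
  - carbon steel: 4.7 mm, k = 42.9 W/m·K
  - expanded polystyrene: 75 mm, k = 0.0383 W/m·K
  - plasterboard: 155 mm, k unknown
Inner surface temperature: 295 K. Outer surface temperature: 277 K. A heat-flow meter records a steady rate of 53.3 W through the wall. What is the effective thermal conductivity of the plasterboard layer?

Model the wall as resistances in series:
R_carbon steel = L/(kA) = 0.0047/(42.9×7.99) = 1.371×10^-5 K/W
R_expanded polystyrene = L/(kA) = 0.075/(0.0383×7.99) = 0.2451 K/W
Sum of known resistances R_other = 0.2451 K/W
Total R = ΔT/Q = 18/53.3 = 0.3377 K/W
R_plasterboard = R_total − R_other = 0.09261 K/W
k = L/(R·A) = 0.155/(0.09261×7.99)

k ≈ 0.209 W/(m·K)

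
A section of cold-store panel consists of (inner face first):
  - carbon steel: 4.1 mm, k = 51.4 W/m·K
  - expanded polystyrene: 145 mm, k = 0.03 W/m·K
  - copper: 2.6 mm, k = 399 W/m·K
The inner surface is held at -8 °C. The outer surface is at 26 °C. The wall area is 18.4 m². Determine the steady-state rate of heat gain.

Model the wall as resistances in series:
R_carbon steel = L/(kA) = 0.0041/(51.4×18.4) = 4.335×10^-6 K/W
R_expanded polystyrene = L/(kA) = 0.145/(0.03×18.4) = 0.2627 K/W
R_copper = L/(kA) = 0.0026/(399×18.4) = 3.541×10^-7 K/W
R_total = 0.2627 K/W
Q = ΔT / R_total = 34 / 0.2627

Q ≈ 129 W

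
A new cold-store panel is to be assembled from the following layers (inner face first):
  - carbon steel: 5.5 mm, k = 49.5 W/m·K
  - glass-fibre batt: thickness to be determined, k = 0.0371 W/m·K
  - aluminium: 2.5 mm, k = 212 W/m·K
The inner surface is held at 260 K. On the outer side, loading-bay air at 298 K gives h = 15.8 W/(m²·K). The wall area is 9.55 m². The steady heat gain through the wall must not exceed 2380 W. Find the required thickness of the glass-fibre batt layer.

L ≈ 3.3 mm

Using the resistance-network approach (series):
R_carbon steel = L/(kA) = 0.0055/(49.5×9.55) = 1.163×10^-5 K/W
R_aluminium = L/(kA) = 0.0025/(212×9.55) = 1.235×10^-6 K/W
R_outer film = 1/(h_o·A) = 1/(15.8×9.55) = 0.006627 K/W
Sum of the known resistances R_other = 0.00664 K/W
Required total resistance R_tot = ΔT/Q_allow = 38/2380 = 0.01597 K/W
R_glass-fibre batt = R_tot − R_other = 0.009326 K/W
L = R·k·A = 0.009326×0.0371×9.55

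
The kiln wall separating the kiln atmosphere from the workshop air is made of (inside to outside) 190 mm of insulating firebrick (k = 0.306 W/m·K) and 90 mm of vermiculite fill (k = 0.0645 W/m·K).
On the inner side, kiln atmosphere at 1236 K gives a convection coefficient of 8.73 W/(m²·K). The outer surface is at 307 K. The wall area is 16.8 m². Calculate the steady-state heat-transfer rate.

Series thermal resistances:
R_inner film = 1/(h_i·A) = 1/(8.73×16.8) = 0.006818 K/W
R_insulating firebrick = L/(kA) = 0.19/(0.306×16.8) = 0.03696 K/W
R_vermiculite fill = L/(kA) = 0.09/(0.0645×16.8) = 0.08306 K/W
R_total = 0.1268 K/W
Q = ΔT / R_total = 929 / 0.1268

Q ≈ 7320 W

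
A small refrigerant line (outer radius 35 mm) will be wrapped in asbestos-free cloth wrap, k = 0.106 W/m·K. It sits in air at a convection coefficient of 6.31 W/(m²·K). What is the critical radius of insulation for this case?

r_cr ≈ 16.8 mm

For a cylinder r_cr = k/h = 0.106/6.31
r_cr = 16.8 mm; since the bare radius (35 mm) is above r_cr, any added insulation will reduce heat loss.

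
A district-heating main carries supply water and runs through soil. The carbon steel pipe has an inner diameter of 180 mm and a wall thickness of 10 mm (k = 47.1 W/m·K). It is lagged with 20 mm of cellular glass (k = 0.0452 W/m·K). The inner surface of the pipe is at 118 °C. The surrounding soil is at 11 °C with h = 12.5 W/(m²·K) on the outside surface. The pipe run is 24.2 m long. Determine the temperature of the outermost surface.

T ≈ 26.2 °C

Treating each annulus and film as a series resistance:
R_carbon steel pipe wall = ln(100/90)/(2π×47.1×24.2) = 1.471×10^-5 K/W
R_cellular glass = ln(120/100)/(2π×0.0452×24.2) = 0.02653 K/W
R_outer film = 1/(h_o·2πr_oL) = 1/(12.5×2π×0.12×24.2) = 0.004384 K/W
R_total = 0.03093 K/W
Q = ΔT/R_total = 107/0.03093
Q = 3460 W
T_interface = T_inner − Q·ΣR(inner→interface) = 118 − 3460×0.02654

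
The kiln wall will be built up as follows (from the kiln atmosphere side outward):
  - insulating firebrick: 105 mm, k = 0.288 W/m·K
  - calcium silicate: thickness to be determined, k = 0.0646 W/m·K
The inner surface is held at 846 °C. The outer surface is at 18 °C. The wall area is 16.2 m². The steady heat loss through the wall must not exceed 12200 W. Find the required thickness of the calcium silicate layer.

Series thermal resistances:
R_insulating firebrick = L/(kA) = 0.105/(0.288×16.2) = 0.02251 K/W
Sum of the known resistances R_other = 0.02251 K/W
Required total resistance R_tot = ΔT/Q_allow = 828/12200 = 0.06787 K/W
R_calcium silicate = R_tot − R_other = 0.04536 K/W
L = R·k·A = 0.04536×0.0646×16.2

L ≈ 47.5 mm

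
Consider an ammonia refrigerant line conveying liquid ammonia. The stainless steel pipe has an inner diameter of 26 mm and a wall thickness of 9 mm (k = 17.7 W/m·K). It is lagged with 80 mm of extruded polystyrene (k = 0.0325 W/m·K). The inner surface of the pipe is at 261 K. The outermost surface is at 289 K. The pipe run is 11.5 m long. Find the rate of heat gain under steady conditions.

Q ≈ 42.8 W

For a radial system each layer contributes R = ln(r_out/r_in)/(2πkL); films add R = 1/(hA).
R_stainless steel pipe wall = ln(22/13)/(2π×17.7×11.5) = 4.114×10^-4 K/W
R_extruded polystyrene = ln(102/22)/(2π×0.0325×11.5) = 0.6532 K/W
R_total = 0.6536 K/W
Q = ΔT/R_total = 28/0.6536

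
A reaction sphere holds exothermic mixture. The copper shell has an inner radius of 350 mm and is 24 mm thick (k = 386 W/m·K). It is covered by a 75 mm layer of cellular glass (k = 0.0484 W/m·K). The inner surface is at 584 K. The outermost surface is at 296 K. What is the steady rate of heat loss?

Each spherical layer contributes R = (1/r_i − 1/r_o)/(4πk):
R_copper shell = (1/0.35 − 1/0.374)/(4π×386) = 3.78×10^-5 K/W
R_cellular glass = (1/0.374 − 1/0.449)/(4π×0.0484) = 0.7343 K/W
R_total = 0.7344 K/W
Q = ΔT/R_total = 288/0.7344

Q ≈ 392 W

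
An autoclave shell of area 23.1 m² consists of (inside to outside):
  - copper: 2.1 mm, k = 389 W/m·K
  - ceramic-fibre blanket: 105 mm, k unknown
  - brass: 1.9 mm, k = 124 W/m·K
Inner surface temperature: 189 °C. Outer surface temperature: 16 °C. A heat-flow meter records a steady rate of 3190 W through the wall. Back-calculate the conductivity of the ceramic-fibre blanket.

k ≈ 0.0838 W/(m·K)

Treating each layer as a thermal resistance in series:
R_copper = L/(kA) = 0.0021/(389×23.1) = 2.337×10^-7 K/W
R_brass = L/(kA) = 0.0019/(124×23.1) = 6.633×10^-7 K/W
Sum of known resistances R_other = 8.97×10^-7 K/W
Total R = ΔT/Q = 173/3190 = 0.05423 K/W
R_ceramic-fibre blanket = R_total − R_other = 0.05423 K/W
k = L/(R·A) = 0.105/(0.05423×23.1)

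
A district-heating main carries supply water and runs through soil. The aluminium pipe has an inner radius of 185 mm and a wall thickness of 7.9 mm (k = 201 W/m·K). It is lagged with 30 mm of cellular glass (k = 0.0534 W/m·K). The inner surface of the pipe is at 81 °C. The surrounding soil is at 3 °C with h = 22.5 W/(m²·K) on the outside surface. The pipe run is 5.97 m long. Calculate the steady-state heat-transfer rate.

For a radial system each layer contributes R = ln(r_out/r_in)/(2πkL); films add R = 1/(hA).
R_aluminium pipe wall = ln(192.9/185)/(2π×201×5.97) = 5.546×10^-6 K/W
R_cellular glass = ln(222.9/192.9)/(2π×0.0534×5.97) = 0.07216 K/W
R_outer film = 1/(h_o·2πr_oL) = 1/(22.5×2π×0.2229×5.97) = 0.005316 K/W
R_total = 0.07749 K/W
Q = ΔT/R_total = 78/0.07749

Q ≈ 1010 W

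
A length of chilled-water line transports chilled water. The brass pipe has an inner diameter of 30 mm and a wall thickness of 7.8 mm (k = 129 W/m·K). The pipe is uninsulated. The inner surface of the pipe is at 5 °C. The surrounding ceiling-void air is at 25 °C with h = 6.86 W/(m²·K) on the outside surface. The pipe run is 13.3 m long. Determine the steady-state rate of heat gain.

Treating each annulus and film as a series resistance:
R_brass pipe wall = ln(22.8/15)/(2π×129×13.3) = 3.884×10^-5 K/W
R_outer film = 1/(h_o·2πr_oL) = 1/(6.86×2π×0.0228×13.3) = 0.07651 K/W
R_total = 0.07655 K/W
Q = ΔT/R_total = 20/0.07655

Q ≈ 261 W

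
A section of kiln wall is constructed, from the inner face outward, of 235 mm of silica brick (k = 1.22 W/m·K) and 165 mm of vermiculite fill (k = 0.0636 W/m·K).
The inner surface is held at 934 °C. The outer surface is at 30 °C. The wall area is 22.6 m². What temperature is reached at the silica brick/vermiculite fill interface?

T ≈ 872 °C

Using the resistance-network approach (series):
R_silica brick = L/(kA) = 0.235/(1.22×22.6) = 0.008523 K/W
R_vermiculite fill = L/(kA) = 0.165/(0.0636×22.6) = 0.1148 K/W
R_total = 0.1233 K/W;  Q = ΔT/R_total = 904/0.1233 = 7331 W
T_interface = T_inner − Q·ΣR(inner→interface) = 934 − 7330×0.008523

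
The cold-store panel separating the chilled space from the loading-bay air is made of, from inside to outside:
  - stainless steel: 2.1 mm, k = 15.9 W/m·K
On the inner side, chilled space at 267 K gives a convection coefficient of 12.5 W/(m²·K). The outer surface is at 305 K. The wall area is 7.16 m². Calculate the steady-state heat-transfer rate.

Treating each layer as a thermal resistance in series:
R_inner film = 1/(h_i·A) = 1/(12.5×7.16) = 0.01117 K/W
R_stainless steel = L/(kA) = 0.0021/(15.9×7.16) = 1.845×10^-5 K/W
R_total = 0.01119 K/W
Q = ΔT / R_total = 38 / 0.01119

Q ≈ 3400 W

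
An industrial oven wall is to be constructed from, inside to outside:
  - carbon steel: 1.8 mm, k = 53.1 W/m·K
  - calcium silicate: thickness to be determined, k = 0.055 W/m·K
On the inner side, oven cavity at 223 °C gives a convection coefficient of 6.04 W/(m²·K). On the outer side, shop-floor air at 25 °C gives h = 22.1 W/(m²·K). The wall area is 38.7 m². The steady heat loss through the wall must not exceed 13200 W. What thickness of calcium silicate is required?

L ≈ 20.3 mm

Treating each layer as a thermal resistance in series:
R_inner film = 1/(h_i·A) = 1/(6.04×38.7) = 0.004278 K/W
R_carbon steel = L/(kA) = 0.0018/(53.1×38.7) = 8.759×10^-7 K/W
R_outer film = 1/(h_o·A) = 1/(22.1×38.7) = 0.001169 K/W
Sum of the known resistances R_other = 0.005448 K/W
Required total resistance R_tot = ΔT/Q_allow = 198/13200 = 0.015 K/W
R_calcium silicate = R_tot − R_other = 0.009552 K/W
L = R·k·A = 0.009552×0.055×38.7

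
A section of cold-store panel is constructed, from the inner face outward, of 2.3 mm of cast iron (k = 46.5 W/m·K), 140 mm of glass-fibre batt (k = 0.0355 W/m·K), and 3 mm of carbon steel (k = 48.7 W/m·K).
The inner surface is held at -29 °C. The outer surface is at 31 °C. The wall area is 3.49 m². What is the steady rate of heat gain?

Q ≈ 53.1 W

Series thermal resistances:
R_cast iron = L/(kA) = 0.0023/(46.5×3.49) = 1.417×10^-5 K/W
R_glass-fibre batt = L/(kA) = 0.14/(0.0355×3.49) = 1.13 K/W
R_carbon steel = L/(kA) = 0.003/(48.7×3.49) = 1.765×10^-5 K/W
R_total = 1.13 K/W
Q = ΔT / R_total = 60 / 1.13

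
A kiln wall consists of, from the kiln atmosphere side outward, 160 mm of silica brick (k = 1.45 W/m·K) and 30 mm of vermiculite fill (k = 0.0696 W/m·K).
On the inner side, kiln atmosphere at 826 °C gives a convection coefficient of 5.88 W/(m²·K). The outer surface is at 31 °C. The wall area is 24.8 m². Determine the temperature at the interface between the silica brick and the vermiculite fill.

Using the resistance-network approach (series):
R_inner film = 1/(h_i·A) = 1/(5.88×24.8) = 0.006858 K/W
R_silica brick = L/(kA) = 0.16/(1.45×24.8) = 0.004449 K/W
R_vermiculite fill = L/(kA) = 0.03/(0.0696×24.8) = 0.01738 K/W
R_total = 0.02869 K/W;  Q = ΔT/R_total = 795/0.02869 = 27710 W
T_interface = T_inner − Q·ΣR(inner→interface) = 826 − 27700×0.01131

T ≈ 513 °C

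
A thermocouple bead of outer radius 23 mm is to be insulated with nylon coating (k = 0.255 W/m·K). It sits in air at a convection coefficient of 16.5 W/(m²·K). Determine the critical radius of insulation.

For a sphere r_cr = 2k/h = 2×0.255/16.5
r_cr = 30.9 mm; since the bare radius (23 mm) is below r_cr, adding a thin layer of insulation will *increase* heat loss.

r_cr ≈ 30.9 mm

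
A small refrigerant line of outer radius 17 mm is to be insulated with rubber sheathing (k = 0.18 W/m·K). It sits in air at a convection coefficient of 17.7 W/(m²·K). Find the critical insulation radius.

For a cylinder r_cr = k/h = 0.18/17.7
r_cr = 10.2 mm; since the bare radius (17 mm) is above r_cr, any added insulation will reduce heat loss.

r_cr ≈ 10.2 mm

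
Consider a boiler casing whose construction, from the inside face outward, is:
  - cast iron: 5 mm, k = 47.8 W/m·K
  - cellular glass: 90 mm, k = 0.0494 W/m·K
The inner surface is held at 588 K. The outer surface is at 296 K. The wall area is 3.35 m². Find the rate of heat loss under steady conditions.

Q ≈ 537 W

Series thermal resistances:
R_cast iron = L/(kA) = 0.005/(47.8×3.35) = 3.122×10^-5 K/W
R_cellular glass = L/(kA) = 0.09/(0.0494×3.35) = 0.5438 K/W
R_total = 0.5439 K/W
Q = ΔT / R_total = 292 / 0.5439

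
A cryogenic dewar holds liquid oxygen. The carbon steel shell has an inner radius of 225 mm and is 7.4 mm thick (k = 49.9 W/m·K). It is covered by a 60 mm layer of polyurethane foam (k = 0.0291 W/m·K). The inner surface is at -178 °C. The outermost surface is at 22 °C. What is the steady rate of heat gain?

Radial (spherical) resistances in series:
R_carbon steel shell = (1/0.225 − 1/0.2324)/(4π×49.9) = 2.257×10^-4 K/W
R_polyurethane foam = (1/0.2324 − 1/0.2924)/(4π×0.0291) = 2.415 K/W
R_total = 2.415 K/W
Q = ΔT/R_total = 200/2.415

Q ≈ 82.8 W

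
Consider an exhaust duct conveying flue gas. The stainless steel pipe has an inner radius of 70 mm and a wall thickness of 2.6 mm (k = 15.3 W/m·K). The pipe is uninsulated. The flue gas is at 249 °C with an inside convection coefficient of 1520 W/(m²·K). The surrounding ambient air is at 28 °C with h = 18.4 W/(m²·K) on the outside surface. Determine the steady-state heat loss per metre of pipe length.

q′ ≈ 1830 W/m

For a radial system each layer contributes R = ln(r_out/r_in)/(2πkL); films add R = 1/(hA).
R_inner film = 1/(h_i·2πr₁L) = 1/(1520×2π×0.07×1) = 0.001496 K/W
R_stainless steel pipe wall = ln(72.6/70)/(2π×15.3×1) = 3.794×10^-4 K/W
R_outer film = 1/(h_o·2πr_oL) = 1/(18.4×2π×0.0726×1) = 0.1191 K/W
R_total = 0.121 K/W
Q = ΔT/R_total = 221/0.121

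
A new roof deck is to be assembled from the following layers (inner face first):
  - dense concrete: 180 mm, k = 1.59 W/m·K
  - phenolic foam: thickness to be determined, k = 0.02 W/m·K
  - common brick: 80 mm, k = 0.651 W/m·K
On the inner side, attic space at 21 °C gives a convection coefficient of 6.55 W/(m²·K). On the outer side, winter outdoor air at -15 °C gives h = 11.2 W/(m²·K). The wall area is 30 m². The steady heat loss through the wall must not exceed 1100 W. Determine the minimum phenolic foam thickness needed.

Series thermal resistances:
R_inner film = 1/(h_i·A) = 1/(6.55×30) = 0.005089 K/W
R_dense concrete = L/(kA) = 0.18/(1.59×30) = 0.003774 K/W
R_common brick = L/(kA) = 0.08/(0.651×30) = 0.004096 K/W
R_outer film = 1/(h_o·A) = 1/(11.2×30) = 0.002976 K/W
Sum of the known resistances R_other = 0.01594 K/W
Required total resistance R_tot = ΔT/Q_allow = 36/1100 = 0.03273 K/W
R_phenolic foam = R_tot − R_other = 0.01679 K/W
L = R·k·A = 0.01679×0.02×30

L ≈ 10.1 mm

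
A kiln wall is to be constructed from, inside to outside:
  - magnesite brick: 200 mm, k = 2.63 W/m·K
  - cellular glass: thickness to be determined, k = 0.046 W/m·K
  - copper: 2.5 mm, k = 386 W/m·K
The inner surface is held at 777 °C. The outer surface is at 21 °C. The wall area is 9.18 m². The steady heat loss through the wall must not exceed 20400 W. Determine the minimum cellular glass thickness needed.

L ≈ 12.2 mm

Thermal resistances in series:
R_magnesite brick = L/(kA) = 0.2/(2.63×9.18) = 0.008284 K/W
R_copper = L/(kA) = 0.0025/(386×9.18) = 7.055×10^-7 K/W
Sum of the known resistances R_other = 0.008285 K/W
Required total resistance R_tot = ΔT/Q_allow = 756/20400 = 0.03706 K/W
R_cellular glass = R_tot − R_other = 0.02877 K/W
L = R·k·A = 0.02877×0.046×9.18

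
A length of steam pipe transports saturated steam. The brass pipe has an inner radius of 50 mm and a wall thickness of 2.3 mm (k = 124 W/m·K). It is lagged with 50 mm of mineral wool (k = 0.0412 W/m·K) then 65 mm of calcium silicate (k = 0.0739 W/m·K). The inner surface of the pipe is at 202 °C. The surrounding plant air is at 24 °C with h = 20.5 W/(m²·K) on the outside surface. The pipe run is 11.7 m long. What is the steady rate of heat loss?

Q ≈ 563 W

Treating each annulus and film as a series resistance:
R_brass pipe wall = ln(52.3/50)/(2π×124×11.7) = 4.934×10^-6 K/W
R_mineral wool = ln(102.3/52.3)/(2π×0.0412×11.7) = 0.2215 K/W
R_calcium silicate = ln(167.3/102.3)/(2π×0.0739×11.7) = 0.09054 K/W
R_outer film = 1/(h_o·2πr_oL) = 1/(20.5×2π×0.1673×11.7) = 0.003966 K/W
R_total = 0.316 K/W
Q = ΔT/R_total = 178/0.316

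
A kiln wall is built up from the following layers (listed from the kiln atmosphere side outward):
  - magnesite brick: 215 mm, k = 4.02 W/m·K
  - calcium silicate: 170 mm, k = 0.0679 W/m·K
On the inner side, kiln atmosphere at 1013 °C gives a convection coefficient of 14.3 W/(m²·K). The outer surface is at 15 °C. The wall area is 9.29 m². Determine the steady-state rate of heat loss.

Series thermal resistances:
R_inner film = 1/(h_i·A) = 1/(14.3×9.29) = 0.007527 K/W
R_magnesite brick = L/(kA) = 0.215/(4.02×9.29) = 0.005757 K/W
R_calcium silicate = L/(kA) = 0.17/(0.0679×9.29) = 0.2695 K/W
R_total = 0.2828 K/W
Q = ΔT / R_total = 998 / 0.2828

Q ≈ 3530 W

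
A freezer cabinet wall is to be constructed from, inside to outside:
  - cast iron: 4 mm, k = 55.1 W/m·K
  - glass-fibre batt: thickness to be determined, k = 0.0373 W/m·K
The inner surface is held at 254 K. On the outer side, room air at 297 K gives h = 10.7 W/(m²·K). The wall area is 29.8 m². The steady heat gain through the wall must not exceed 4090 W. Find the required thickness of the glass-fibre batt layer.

Model the wall as resistances in series:
R_cast iron = L/(kA) = 0.004/(55.1×29.8) = 2.436×10^-6 K/W
R_outer film = 1/(h_o·A) = 1/(10.7×29.8) = 0.003136 K/W
Sum of the known resistances R_other = 0.003139 K/W
Required total resistance R_tot = ΔT/Q_allow = 43/4090 = 0.01051 K/W
R_glass-fibre batt = R_tot − R_other = 0.007375 K/W
L = R·k·A = 0.007375×0.0373×29.8

L ≈ 8.2 mm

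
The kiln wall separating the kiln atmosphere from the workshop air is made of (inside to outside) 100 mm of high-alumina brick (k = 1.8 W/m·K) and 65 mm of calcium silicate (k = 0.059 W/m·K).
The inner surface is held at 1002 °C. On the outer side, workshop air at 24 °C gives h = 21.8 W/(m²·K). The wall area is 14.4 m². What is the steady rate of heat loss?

Q ≈ 11700 W

Using the resistance-network approach (series):
R_high-alumina brick = L/(kA) = 0.1/(1.8×14.4) = 0.003858 K/W
R_calcium silicate = L/(kA) = 0.065/(0.059×14.4) = 0.07651 K/W
R_outer film = 1/(h_o·A) = 1/(21.8×14.4) = 0.003186 K/W
R_total = 0.08355 K/W
Q = ΔT / R_total = 978 / 0.08355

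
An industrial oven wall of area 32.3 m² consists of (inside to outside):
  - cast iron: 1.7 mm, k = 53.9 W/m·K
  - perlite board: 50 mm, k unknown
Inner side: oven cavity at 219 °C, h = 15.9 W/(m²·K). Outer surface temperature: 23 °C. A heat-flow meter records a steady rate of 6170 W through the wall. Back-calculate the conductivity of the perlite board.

Thermal resistances in series:
R_inner film = 1/(h_i·A) = 1/(15.9×32.3) = 0.001947 K/W
R_cast iron = L/(kA) = 0.0017/(53.9×32.3) = 9.765×10^-7 K/W
Sum of known resistances R_other = 0.001948 K/W
Total R = ΔT/Q = 196/6170 = 0.03177 K/W
R_perlite board = R_total − R_other = 0.02982 K/W
k = L/(R·A) = 0.05/(0.02982×32.3)

k ≈ 0.0519 W/(m·K)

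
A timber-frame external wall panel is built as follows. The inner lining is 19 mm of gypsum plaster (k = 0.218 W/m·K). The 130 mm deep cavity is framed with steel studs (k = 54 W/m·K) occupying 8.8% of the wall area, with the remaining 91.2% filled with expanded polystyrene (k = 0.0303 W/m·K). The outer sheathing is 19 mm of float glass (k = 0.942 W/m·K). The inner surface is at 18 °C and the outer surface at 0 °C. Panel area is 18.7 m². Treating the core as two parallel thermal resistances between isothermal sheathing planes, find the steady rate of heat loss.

Sheathing layers in series; stud and cavity paths in parallel between them.
R_inner = 0.019/(0.218×18.7) = 0.004661 K/W
R_stud  = 0.13/(54×0.088×18.7) = 0.001463 K/W
R_cav   = 0.13/(0.0303×0.912×18.7) = 0.2516 K/W
1/R_core = 1/R_stud + 1/R_cav → R_core = 0.001454 K/W
R_outer = 0.019/(0.942×18.7) = 0.001079 K/W
R_total = 0.007194 K/W
Q = ΔT/R_total = 18/0.007194

Q ≈ 2500 W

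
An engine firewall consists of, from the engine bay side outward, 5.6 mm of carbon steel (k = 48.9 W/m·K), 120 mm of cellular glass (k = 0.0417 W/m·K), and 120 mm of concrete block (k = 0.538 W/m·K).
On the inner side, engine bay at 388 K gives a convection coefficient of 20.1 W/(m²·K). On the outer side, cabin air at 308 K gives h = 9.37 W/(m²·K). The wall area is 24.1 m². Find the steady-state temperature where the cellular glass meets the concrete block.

Using the resistance-network approach (series):
R_inner film = 1/(h_i·A) = 1/(20.1×24.1) = 0.002064 K/W
R_carbon steel = L/(kA) = 0.0056/(48.9×24.1) = 4.752×10^-6 K/W
R_cellular glass = L/(kA) = 0.12/(0.0417×24.1) = 0.1194 K/W
R_concrete block = L/(kA) = 0.12/(0.538×24.1) = 0.009255 K/W
R_outer film = 1/(h_o·A) = 1/(9.37×24.1) = 0.004428 K/W
R_total = 0.1352 K/W;  Q = ΔT/R_total = 80/0.1352 = 591.9 W
T_interface = T_inner − Q·ΣR(inner→interface) = 388 − 592×0.1215

T ≈ 316 K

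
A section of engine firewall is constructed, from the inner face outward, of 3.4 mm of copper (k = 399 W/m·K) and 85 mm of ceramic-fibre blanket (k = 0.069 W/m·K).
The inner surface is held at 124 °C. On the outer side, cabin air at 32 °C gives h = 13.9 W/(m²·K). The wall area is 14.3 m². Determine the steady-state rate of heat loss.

Using the resistance-network approach (series):
R_copper = L/(kA) = 0.0034/(399×14.3) = 5.959×10^-7 K/W
R_ceramic-fibre blanket = L/(kA) = 0.085/(0.069×14.3) = 0.08615 K/W
R_outer film = 1/(h_o·A) = 1/(13.9×14.3) = 0.005031 K/W
R_total = 0.09118 K/W
Q = ΔT / R_total = 92 / 0.09118

Q ≈ 1010 W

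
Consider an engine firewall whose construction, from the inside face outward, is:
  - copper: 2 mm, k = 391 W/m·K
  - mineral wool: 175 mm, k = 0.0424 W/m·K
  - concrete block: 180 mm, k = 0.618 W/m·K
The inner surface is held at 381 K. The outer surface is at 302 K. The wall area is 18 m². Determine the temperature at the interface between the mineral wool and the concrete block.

Model the wall as resistances in series:
R_copper = L/(kA) = 0.002/(391×18) = 2.842×10^-7 K/W
R_mineral wool = L/(kA) = 0.175/(0.0424×18) = 0.2293 K/W
R_concrete block = L/(kA) = 0.18/(0.618×18) = 0.01618 K/W
R_total = 0.2455 K/W;  Q = ΔT/R_total = 79/0.2455 = 321.8 W
T_interface = T_inner − Q·ΣR(inner→interface) = 381 − 322×0.2293

T ≈ 307 K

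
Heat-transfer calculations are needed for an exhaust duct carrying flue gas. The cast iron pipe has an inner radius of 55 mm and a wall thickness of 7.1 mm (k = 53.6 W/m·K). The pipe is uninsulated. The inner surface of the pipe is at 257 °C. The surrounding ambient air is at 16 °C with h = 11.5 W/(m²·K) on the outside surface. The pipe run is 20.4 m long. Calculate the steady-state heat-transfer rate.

Q ≈ 22000 W

For a radial system each layer contributes R = ln(r_out/r_in)/(2πkL); films add R = 1/(hA).
R_cast iron pipe wall = ln(62.1/55)/(2π×53.6×20.4) = 1.767×10^-5 K/W
R_outer film = 1/(h_o·2πr_oL) = 1/(11.5×2π×0.0621×20.4) = 0.01092 K/W
R_total = 0.01094 K/W
Q = ΔT/R_total = 241/0.01094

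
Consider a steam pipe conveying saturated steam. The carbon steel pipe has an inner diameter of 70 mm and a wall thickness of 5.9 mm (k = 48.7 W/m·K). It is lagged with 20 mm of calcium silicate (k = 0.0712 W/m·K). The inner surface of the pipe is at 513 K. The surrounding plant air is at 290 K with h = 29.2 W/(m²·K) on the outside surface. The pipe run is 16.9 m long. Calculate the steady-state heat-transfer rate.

Treating each annulus and film as a series resistance:
R_carbon steel pipe wall = ln(40.9/35)/(2π×48.7×16.9) = 3.012×10^-5 K/W
R_calcium silicate = ln(60.9/40.9)/(2π×0.0712×16.9) = 0.05266 K/W
R_outer film = 1/(h_o·2πr_oL) = 1/(29.2×2π×0.0609×16.9) = 0.005296 K/W
R_total = 0.05798 K/W
Q = ΔT/R_total = 223/0.05798

Q ≈ 3850 W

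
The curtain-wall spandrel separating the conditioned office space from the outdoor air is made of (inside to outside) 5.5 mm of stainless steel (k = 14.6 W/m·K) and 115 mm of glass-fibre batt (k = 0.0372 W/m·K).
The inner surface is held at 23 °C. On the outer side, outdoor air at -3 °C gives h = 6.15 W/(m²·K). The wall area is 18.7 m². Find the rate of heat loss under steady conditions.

Treating each layer as a thermal resistance in series:
R_stainless steel = L/(kA) = 0.0055/(14.6×18.7) = 2.015×10^-5 K/W
R_glass-fibre batt = L/(kA) = 0.115/(0.0372×18.7) = 0.1653 K/W
R_outer film = 1/(h_o·A) = 1/(6.15×18.7) = 0.008695 K/W
R_total = 0.174 K/W
Q = ΔT / R_total = 26 / 0.174

Q ≈ 149 W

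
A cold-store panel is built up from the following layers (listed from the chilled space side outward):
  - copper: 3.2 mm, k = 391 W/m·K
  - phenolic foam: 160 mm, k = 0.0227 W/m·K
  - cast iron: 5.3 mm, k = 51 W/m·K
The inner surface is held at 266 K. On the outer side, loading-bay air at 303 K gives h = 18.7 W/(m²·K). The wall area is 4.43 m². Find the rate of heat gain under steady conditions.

Treating each layer as a thermal resistance in series:
R_copper = L/(kA) = 0.0032/(391×4.43) = 1.847×10^-6 K/W
R_phenolic foam = L/(kA) = 0.16/(0.0227×4.43) = 1.591 K/W
R_cast iron = L/(kA) = 0.0053/(51×4.43) = 2.346×10^-5 K/W
R_outer film = 1/(h_o·A) = 1/(18.7×4.43) = 0.01207 K/W
R_total = 1.603 K/W
Q = ΔT / R_total = 37 / 1.603

Q ≈ 23.1 W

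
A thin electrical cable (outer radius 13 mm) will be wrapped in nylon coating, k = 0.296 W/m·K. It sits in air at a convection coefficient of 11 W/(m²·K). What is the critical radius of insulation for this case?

r_cr ≈ 26.9 mm

For a cylinder r_cr = k/h = 0.296/11
r_cr = 26.9 mm; since the bare radius (13 mm) is below r_cr, adding a thin layer of insulation will *increase* heat loss.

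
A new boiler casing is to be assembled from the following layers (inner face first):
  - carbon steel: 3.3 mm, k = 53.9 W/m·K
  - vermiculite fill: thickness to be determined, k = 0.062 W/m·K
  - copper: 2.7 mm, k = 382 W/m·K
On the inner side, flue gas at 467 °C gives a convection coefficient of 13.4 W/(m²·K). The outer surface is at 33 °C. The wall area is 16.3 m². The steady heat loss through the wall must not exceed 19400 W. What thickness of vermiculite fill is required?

Using the resistance-network approach (series):
R_inner film = 1/(h_i·A) = 1/(13.4×16.3) = 0.004578 K/W
R_carbon steel = L/(kA) = 0.0033/(53.9×16.3) = 3.756×10^-6 K/W
R_copper = L/(kA) = 0.0027/(382×16.3) = 4.336×10^-7 K/W
Sum of the known resistances R_other = 0.004583 K/W
Required total resistance R_tot = ΔT/Q_allow = 434/19400 = 0.02237 K/W
R_vermiculite fill = R_tot − R_other = 0.01779 K/W
L = R·k·A = 0.01779×0.062×16.3

L ≈ 18 mm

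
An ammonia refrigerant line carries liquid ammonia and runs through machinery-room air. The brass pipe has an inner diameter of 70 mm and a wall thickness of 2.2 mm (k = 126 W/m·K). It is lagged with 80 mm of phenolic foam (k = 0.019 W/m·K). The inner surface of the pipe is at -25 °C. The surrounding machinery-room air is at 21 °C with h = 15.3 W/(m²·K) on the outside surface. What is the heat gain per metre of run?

Per-layer cylindrical resistances, series-summed:
R_brass pipe wall = ln(37.2/35)/(2π×126×1) = 7.7×10^-5 K/W
R_phenolic foam = ln(117.2/37.2)/(2π×0.019×1) = 9.613 K/W
R_outer film = 1/(h_o·2πr_oL) = 1/(15.3×2π×0.1172×1) = 0.08876 K/W
R_total = 9.702 K/W
Q = ΔT/R_total = 46/9.702

q′ ≈ 4.74 W/m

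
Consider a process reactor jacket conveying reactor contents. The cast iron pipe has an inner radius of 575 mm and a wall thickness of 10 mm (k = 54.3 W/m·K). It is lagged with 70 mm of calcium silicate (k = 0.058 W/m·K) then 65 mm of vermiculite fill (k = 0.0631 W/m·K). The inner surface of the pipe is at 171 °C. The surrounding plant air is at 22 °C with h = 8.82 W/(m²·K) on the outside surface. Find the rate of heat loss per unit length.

q′ ≈ 260 W/m

Treating each annulus and film as a series resistance:
R_cast iron pipe wall = ln(585/575)/(2π×54.3×1) = 5.054×10^-5 K/W
R_calcium silicate = ln(655/585)/(2π×0.058×1) = 0.3101 K/W
R_vermiculite fill = ln(720/655)/(2π×0.0631×1) = 0.2386 K/W
R_outer film = 1/(h_o·2πr_oL) = 1/(8.82×2π×0.72×1) = 0.02506 K/W
R_total = 0.5739 K/W
Q = ΔT/R_total = 149/0.5739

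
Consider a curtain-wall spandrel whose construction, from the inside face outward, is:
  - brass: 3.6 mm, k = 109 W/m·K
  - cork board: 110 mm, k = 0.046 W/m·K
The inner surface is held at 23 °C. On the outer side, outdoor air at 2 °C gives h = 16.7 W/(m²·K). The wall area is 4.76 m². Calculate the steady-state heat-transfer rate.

Q ≈ 40.8 W

Using the resistance-network approach (series):
R_brass = L/(kA) = 0.0036/(109×4.76) = 6.939×10^-6 K/W
R_cork board = L/(kA) = 0.11/(0.046×4.76) = 0.5024 K/W
R_outer film = 1/(h_o·A) = 1/(16.7×4.76) = 0.01258 K/W
R_total = 0.515 K/W
Q = ΔT / R_total = 21 / 0.515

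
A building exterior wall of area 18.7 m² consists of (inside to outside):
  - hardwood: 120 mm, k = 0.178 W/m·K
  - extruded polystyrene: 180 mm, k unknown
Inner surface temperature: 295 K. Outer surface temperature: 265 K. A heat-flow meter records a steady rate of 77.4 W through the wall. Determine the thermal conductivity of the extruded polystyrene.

k ≈ 0.0274 W/(m·K)

Model the wall as resistances in series:
R_hardwood = L/(kA) = 0.12/(0.178×18.7) = 0.03605 K/W
Sum of known resistances R_other = 0.03605 K/W
Total R = ΔT/Q = 30/77.4 = 0.3876 K/W
R_extruded polystyrene = R_total − R_other = 0.3515 K/W
k = L/(R·A) = 0.18/(0.3515×18.7)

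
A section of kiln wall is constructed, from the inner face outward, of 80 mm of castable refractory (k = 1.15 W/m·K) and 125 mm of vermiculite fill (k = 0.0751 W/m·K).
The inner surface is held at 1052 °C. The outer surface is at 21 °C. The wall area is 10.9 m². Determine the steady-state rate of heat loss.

Q ≈ 6480 W

Thermal resistances in series:
R_castable refractory = L/(kA) = 0.08/(1.15×10.9) = 0.006382 K/W
R_vermiculite fill = L/(kA) = 0.125/(0.0751×10.9) = 0.1527 K/W
R_total = 0.1591 K/W
Q = ΔT / R_total = 1031 / 0.1591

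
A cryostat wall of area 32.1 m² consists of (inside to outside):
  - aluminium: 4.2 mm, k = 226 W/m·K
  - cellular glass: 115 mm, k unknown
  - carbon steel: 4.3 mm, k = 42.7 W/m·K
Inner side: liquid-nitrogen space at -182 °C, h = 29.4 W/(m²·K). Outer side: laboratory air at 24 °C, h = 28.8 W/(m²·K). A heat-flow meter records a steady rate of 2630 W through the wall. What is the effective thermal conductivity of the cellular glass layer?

Model the wall as resistances in series:
R_inner film = 1/(h_i·A) = 1/(29.4×32.1) = 0.00106 K/W
R_aluminium = L/(kA) = 0.0042/(226×32.1) = 5.789×10^-7 K/W
R_carbon steel = L/(kA) = 0.0043/(42.7×32.1) = 3.137×10^-6 K/W
R_outer film = 1/(h_o·A) = 1/(28.8×32.1) = 0.001082 K/W
Sum of known resistances R_other = 0.002145 K/W
Total R = ΔT/Q = 206/2630 = 0.07833 K/W
R_cellular glass = R_total − R_other = 0.07618 K/W
k = L/(R·A) = 0.115/(0.07618×32.1)

k ≈ 0.047 W/(m·K)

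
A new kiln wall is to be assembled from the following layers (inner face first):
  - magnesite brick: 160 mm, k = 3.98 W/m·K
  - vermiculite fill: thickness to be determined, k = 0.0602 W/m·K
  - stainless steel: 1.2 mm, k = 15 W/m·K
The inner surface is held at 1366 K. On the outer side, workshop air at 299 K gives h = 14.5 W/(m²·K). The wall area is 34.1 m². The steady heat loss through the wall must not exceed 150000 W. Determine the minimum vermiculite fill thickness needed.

Model the wall as resistances in series:
R_magnesite brick = L/(kA) = 0.16/(3.98×34.1) = 0.001179 K/W
R_stainless steel = L/(kA) = 0.0012/(15×34.1) = 2.346×10^-6 K/W
R_outer film = 1/(h_o·A) = 1/(14.5×34.1) = 0.002022 K/W
Sum of the known resistances R_other = 0.003204 K/W
Required total resistance R_tot = ΔT/Q_allow = 1067/150000 = 0.007113 K/W
R_vermiculite fill = R_tot − R_other = 0.00391 K/W
L = R·k·A = 0.00391×0.0602×34.1

L ≈ 8.03 mm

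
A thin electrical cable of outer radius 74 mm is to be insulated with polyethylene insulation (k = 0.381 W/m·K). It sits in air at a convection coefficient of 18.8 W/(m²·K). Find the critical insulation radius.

r_cr ≈ 20.3 mm

For a cylinder r_cr = k/h = 0.381/18.8
r_cr = 20.3 mm; since the bare radius (74 mm) is above r_cr, any added insulation will reduce heat loss.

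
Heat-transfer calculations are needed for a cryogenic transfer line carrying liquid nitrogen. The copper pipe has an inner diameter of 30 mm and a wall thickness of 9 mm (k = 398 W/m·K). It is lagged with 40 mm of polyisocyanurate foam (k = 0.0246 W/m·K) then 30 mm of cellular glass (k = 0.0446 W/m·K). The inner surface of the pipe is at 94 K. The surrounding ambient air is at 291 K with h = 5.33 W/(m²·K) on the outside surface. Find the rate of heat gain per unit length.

q′ ≈ 24.5 W/m

Per-layer cylindrical resistances, series-summed:
R_copper pipe wall = ln(24/15)/(2π×398×1) = 1.879×10^-4 K/W
R_polyisocyanurate foam = ln(64/24)/(2π×0.0246×1) = 6.346 K/W
R_cellular glass = ln(94/64)/(2π×0.0446×1) = 1.372 K/W
R_outer film = 1/(h_o·2πr_oL) = 1/(5.33×2π×0.094×1) = 0.3177 K/W
R_total = 8.035 K/W
Q = ΔT/R_total = 197/8.035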